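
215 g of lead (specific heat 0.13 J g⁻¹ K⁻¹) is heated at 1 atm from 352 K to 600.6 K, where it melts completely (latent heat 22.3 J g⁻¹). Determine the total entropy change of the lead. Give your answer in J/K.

ΔS = 22.9 J/K

Warming step: ΔS₁ = m c ln(T_tr/T_i) = 215 × 0.13 × ln(600.6/352) = 14.93 J/K.
Phase change: ΔS₂ = +mL/T_tr = 215 × 22.3 / 600.6 = 7.983 J/K.
ΔS_total = (14.93) + (7.983) = 22.9 J/K.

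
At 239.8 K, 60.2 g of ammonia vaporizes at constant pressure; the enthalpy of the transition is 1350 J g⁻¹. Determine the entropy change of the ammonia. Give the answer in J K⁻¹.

Heat absorbed by the substance: Q = mL = 60.2 × 1350 = 81270 J.
At constant T, ΔS = Q_rev/T = 81270 / 239.8 = 339 J/K.

ΔS = 339 J/K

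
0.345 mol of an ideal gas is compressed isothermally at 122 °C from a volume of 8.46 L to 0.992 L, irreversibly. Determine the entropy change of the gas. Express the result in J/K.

ΔS_gas = -6.15 J/K

Entropy is a state function, so ΔS_gas depends only on the end states.
For an isothermal ideal gas ΔS_gas = nR ln(V₂/V₁) = 0.345 × 8.314 × ln(0.992/8.46) = -6.15 J/K.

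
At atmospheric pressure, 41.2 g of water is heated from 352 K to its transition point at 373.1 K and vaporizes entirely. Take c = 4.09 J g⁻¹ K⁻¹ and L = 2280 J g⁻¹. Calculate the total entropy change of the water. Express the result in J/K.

ΔS = 262 J/K

Warming step: ΔS₁ = m c ln(T_tr/T_i) = 41.2 × 4.09 × ln(373.1/352) = 9.81 J/K.
Phase change: ΔS₂ = +mL/T_tr = 41.2 × 2280 / 373.1 = 251.8 J/K.
ΔS_total = (9.81) + (251.8) = 262 J/K.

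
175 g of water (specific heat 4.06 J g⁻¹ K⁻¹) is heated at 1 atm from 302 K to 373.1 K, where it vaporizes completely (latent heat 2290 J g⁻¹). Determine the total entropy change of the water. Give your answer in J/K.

ΔS = 1220 J/K

Warming step: ΔS₁ = m c ln(T_tr/T_i) = 175 × 4.06 × ln(373.1/302) = 150.2 J/K.
Phase change: ΔS₂ = +mL/T_tr = 175 × 2290 / 373.1 = 1074 J/K.
ΔS_total = (150.2) + (1074) = 1220 J/K.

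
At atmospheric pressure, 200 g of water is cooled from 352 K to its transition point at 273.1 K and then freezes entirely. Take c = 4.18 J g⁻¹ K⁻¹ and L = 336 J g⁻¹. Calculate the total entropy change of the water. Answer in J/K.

Cooling step: ΔS₁ = m c ln(T_tr/T_i) = 200 × 4.18 × ln(273.1/352) = -212.2 J/K.
Phase change: ΔS₂ = −mL/T_tr = −200 × 336 / 273.1 = -246.1 J/K.
ΔS_total = (-212.2) + (-246.1) = -458 J/K.

ΔS = -458 J/K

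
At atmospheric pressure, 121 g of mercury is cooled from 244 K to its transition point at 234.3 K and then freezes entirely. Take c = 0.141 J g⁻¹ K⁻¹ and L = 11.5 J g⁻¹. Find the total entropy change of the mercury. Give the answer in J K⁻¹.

ΔS = -6.63 J/K

Cooling step: ΔS₁ = m c ln(T_tr/T_i) = 121 × 0.141 × ln(234.3/244) = -0.6921 J/K.
Phase change: ΔS₂ = −mL/T_tr = −121 × 11.5 / 234.3 = -5.939 J/K.
ΔS_total = (-0.6921) + (-5.939) = -6.63 J/K.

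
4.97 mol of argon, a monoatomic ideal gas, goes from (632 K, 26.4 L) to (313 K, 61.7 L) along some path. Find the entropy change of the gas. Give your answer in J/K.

Entropy is a state function: ΔS = nC_V ln(T₂/T₁) + nR ln(V₂/V₁), with C_V = 3R/2 = 12.47 J mol⁻¹ K⁻¹ for a monoatomic ideal gas.
ΔS = 4.97 × [12.47 × ln(313/632) + 8.314 × ln(61.7/26.4)] = -8.48 J/K.

ΔS = -8.48 J/K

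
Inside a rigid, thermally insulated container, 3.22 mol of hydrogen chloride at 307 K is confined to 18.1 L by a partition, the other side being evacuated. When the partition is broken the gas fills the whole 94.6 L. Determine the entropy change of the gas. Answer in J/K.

For an ideal gas in free expansion Q = 0 and W = 0, so T is unchanged.
Entropy is a state function; using a reversible isothermal path, ΔS_gas = nR ln(V₂/V₁) = 3.22 × 8.314 × ln(94.6/18.1) = 44.3 J/K.

ΔS_gas = 44.3 J/K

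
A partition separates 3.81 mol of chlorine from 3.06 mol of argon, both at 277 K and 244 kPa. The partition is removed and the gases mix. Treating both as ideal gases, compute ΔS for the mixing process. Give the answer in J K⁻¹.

Mole fractions: x_A = 3.81/6.87 = 0.555, x_B = 0.445.
ΔS_mix = −R(n_A ln x_A + n_B ln x_B) = −8.314 × (3.81 ln 0.555 + 3.06 ln 0.445) = 39.2 J/K.

ΔS_mix = 39.2 J/K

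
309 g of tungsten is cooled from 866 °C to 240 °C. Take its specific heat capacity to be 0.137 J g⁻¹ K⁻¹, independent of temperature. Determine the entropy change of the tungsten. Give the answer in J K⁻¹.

ΔS = -33.8 J/K

In kelvin: T₁ = 1139.15 K, T₂ = 513.15 K. ΔS = ∫dQ_rev/T = m c ln(T₂/T₁) = 309 × 0.137 × ln(513.15/1139.15) = -33.8 J/K.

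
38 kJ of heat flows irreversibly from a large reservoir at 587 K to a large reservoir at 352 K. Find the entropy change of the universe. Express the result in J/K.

ΔS_hot = −Q/T_H = −38000/587 = -64.736 J/K and ΔS_cold = +Q/T_C = 38000/352 = 107.95 J/K.
ΔS_total = -64.736 + 107.95 = 43.2 J/K, positive as the second law requires.

ΔS_total = 43.2 J/K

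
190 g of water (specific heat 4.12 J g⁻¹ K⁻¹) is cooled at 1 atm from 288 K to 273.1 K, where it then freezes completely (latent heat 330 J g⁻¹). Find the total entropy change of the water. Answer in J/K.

ΔS = -271 J/K

Cooling step: ΔS₁ = m c ln(T_tr/T_i) = 190 × 4.12 × ln(273.1/288) = -41.58 J/K.
Phase change: ΔS₂ = −mL/T_tr = −190 × 330 / 273.1 = -229.6 J/K.
ΔS_total = (-41.58) + (-229.6) = -271 J/K.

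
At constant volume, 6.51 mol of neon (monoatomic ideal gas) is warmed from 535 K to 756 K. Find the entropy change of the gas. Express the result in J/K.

ΔS = 28.1 J/K

At constant volume, ΔS = nC_V ln(T₂/T₁) with C_V = 3R/2 = 12.47 J mol⁻¹ K⁻¹.
ΔS = 6.51 × 12.47 × ln(756/535) = 28.1 J/K.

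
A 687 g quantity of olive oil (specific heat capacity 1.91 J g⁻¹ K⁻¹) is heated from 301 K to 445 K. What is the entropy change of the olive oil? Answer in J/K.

ΔS = ∫dQ_rev/T = m c ln(T₂/T₁) = 687 × 1.91 × ln(445/301) = 513 J/K.

ΔS = 513 J/K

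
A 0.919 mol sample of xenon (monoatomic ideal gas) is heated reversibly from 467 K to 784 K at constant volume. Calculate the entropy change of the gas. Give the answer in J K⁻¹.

At constant volume, ΔS = nC_V ln(T₂/T₁) with C_V = 3R/2 = 12.47 J mol⁻¹ K⁻¹.
ΔS = 0.919 × 12.47 × ln(784/467) = 5.94 J/K.

ΔS = 5.94 J/K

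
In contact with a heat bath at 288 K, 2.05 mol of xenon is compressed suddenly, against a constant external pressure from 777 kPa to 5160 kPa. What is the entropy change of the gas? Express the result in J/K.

ΔS_gas = -32.3 J/K

Entropy is a state function, so ΔS_gas depends only on the end states.
For an isothermal ideal gas ΔS_gas = nR ln(P₁/P₂) = 2.05 × 8.314 × ln(777/5160) = -32.3 J/K.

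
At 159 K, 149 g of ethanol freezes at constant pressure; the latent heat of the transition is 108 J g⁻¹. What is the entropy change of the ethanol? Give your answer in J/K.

ΔS = -101 J/K

Heat released by the substance: Q = −mL = −149 × 108 = −16092 J.
At constant T, ΔS = Q_rev/T = −16092 / 159 = -101 J/K.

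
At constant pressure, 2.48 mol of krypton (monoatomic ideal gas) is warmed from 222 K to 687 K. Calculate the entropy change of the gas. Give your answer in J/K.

ΔS = 58.2 J/K

At constant pressure, ΔS = nC_p ln(T₂/T₁) with C_p = 5R/2 = 20.79 J mol⁻¹ K⁻¹.
ΔS = 2.48 × 20.79 × ln(687/222) = 58.2 J/K.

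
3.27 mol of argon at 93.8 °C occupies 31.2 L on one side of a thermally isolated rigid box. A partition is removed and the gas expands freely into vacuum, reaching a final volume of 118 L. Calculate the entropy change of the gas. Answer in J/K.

For an ideal gas in free expansion Q = 0 and W = 0, so T is unchanged.
Entropy is a state function; using a reversible isothermal path, ΔS_gas = nR ln(V₂/V₁) = 3.27 × 8.314 × ln(118/31.2) = 36.2 J/K.

ΔS_gas = 36.2 J/K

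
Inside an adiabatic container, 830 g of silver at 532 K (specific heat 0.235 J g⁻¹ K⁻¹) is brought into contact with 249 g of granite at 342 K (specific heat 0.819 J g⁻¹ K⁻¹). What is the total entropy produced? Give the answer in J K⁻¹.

Energy balance: T_f = (m₁c₁T₁ + m₂c₂T₂)/(m₁c₁ + m₂c₂) = 434.89 K.
ΔS₁ = m₁c₁ ln(T_f/T₁) = 195.05 × ln(434.89/532) = -39.3145 J/K.
ΔS₂ = m₂c₂ ln(T_f/T₂) = 203.931 × ln(434.89/342) = 48.9989 J/K.
ΔS_total = -39.3145 + 48.9989 = 9.68 J/K.

ΔS_total = 9.68 J/K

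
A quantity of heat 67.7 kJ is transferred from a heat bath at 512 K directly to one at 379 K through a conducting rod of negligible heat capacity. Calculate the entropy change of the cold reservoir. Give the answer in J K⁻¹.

ΔS_cold = 179 J/K

The cold reservoir gains heat Q, so ΔS_cold = +Q/T_C = 67700/379 = 179 J/K.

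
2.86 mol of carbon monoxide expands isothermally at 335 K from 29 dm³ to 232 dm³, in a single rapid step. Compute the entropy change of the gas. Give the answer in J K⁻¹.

Entropy is a state function, so ΔS_gas depends only on the end states.
For an isothermal ideal gas ΔS_gas = nR ln(V₂/V₁) = 2.86 × 8.314 × ln(232/29) = 49.4 J/K.

ΔS_gas = 49.4 J/K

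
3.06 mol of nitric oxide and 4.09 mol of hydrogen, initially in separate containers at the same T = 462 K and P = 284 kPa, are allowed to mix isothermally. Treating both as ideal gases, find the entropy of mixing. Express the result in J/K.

Mole fractions: x_A = 3.06/7.15 = 0.428, x_B = 0.572.
ΔS_mix = −R(n_A ln x_A + n_B ln x_B) = −8.314 × (3.06 ln 0.428 + 4.09 ln 0.572) = 40.6 J/K.

ΔS_mix = 40.6 J/K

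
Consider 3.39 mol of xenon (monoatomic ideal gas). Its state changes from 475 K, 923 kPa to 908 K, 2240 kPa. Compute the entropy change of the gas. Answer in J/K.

ΔS = 20.7 J/K

ΔS = nC_p ln(T₂/T₁) − nR ln(P₂/P₁), with C_p = 5R/2 = 20.79 J mol⁻¹ K⁻¹ for a monoatomic ideal gas.
ΔS = 3.39 × [20.79 × ln(908/475) − 8.314 × ln(2240/923)] = 20.7 J/K.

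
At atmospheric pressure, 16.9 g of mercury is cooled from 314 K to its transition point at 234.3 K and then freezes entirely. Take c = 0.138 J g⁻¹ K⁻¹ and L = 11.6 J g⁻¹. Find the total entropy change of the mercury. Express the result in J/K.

Cooling step: ΔS₁ = m c ln(T_tr/T_i) = 16.9 × 0.138 × ln(234.3/314) = -0.6828 J/K.
Phase change: ΔS₂ = −mL/T_tr = −16.9 × 11.6 / 234.3 = -0.8367 J/K.
ΔS_total = (-0.6828) + (-0.8367) = -1.52 J/K.

ΔS = -1.52 J/K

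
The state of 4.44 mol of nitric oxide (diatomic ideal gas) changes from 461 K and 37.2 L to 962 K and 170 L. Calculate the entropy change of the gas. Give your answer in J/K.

ΔS = 124 J/K

Entropy is a state function: ΔS = nC_V ln(T₂/T₁) + nR ln(V₂/V₁), with C_V = 5R/2 = 20.79 J mol⁻¹ K⁻¹ for a diatomic ideal gas.
ΔS = 4.44 × [20.79 × ln(962/461) + 8.314 × ln(170/37.2)] = 124 J/K.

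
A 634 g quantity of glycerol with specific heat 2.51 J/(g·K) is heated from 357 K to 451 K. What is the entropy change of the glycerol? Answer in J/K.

ΔS = 372 J/K

ΔS = ∫dQ_rev/T = m c ln(T₂/T₁) = 634 × 2.51 × ln(451/357) = 372 J/K.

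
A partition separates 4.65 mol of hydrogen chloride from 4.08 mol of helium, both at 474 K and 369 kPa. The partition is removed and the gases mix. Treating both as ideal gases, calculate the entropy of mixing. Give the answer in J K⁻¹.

Mole fractions: x_A = 4.65/8.73 = 0.533, x_B = 0.467.
ΔS_mix = −R(n_A ln x_A + n_B ln x_B) = −8.314 × (4.65 ln 0.533 + 4.08 ln 0.467) = 50.2 J/K.

ΔS_mix = 50.2 J/K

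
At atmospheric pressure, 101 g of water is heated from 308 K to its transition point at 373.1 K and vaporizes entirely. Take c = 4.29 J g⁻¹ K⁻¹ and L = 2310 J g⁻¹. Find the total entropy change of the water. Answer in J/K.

ΔS = 708 J/K

Warming step: ΔS₁ = m c ln(T_tr/T_i) = 101 × 4.29 × ln(373.1/308) = 83.08 J/K.
Phase change: ΔS₂ = +mL/T_tr = 101 × 2310 / 373.1 = 625.3 J/K.
ΔS_total = (83.08) + (625.3) = 708 J/K.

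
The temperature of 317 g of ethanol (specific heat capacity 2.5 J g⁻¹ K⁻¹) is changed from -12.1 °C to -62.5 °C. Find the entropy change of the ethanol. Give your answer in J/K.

ΔS = -170 J/K

In kelvin: T₁ = 261.05 K, T₂ = 210.65 K. ΔS = ∫dQ_rev/T = m c ln(T₂/T₁) = 317 × 2.5 × ln(210.65/261.05) = -170 J/K.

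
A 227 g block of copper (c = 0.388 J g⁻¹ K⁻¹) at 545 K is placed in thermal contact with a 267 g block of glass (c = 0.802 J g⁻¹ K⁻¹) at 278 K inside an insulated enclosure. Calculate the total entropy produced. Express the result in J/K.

Energy balance: T_f = (m₁c₁T₁ + m₂c₂T₂)/(m₁c₁ + m₂c₂) = 355.81 K.
ΔS₁ = m₁c₁ ln(T_f/T₁) = 88.076 × ln(355.81/545) = -37.55 J/K.
ΔS₂ = m₂c₂ ln(T_f/T₂) = 214.134 × ln(355.81/278) = 52.85 J/K.
ΔS_total = -37.55 + 52.85 = 15.3 J/K.

ΔS_total = 15.3 J/K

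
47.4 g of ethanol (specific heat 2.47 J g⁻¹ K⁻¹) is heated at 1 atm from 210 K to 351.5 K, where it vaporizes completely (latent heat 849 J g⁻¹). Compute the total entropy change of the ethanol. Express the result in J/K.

ΔS = 175 J/K

Warming step: ΔS₁ = m c ln(T_tr/T_i) = 47.4 × 2.47 × ln(351.5/210) = 60.31 J/K.
Phase change: ΔS₂ = +mL/T_tr = 47.4 × 849 / 351.5 = 114.5 J/K.
ΔS_total = (60.31) + (114.5) = 175 J/K.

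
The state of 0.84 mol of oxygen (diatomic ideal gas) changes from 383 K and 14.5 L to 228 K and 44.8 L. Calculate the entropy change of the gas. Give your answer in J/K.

Entropy is a state function: ΔS = nC_V ln(T₂/T₁) + nR ln(V₂/V₁), with C_V = 5R/2 = 20.79 J mol⁻¹ K⁻¹ for a diatomic ideal gas.
ΔS = 0.84 × [20.79 × ln(228/383) + 8.314 × ln(44.8/14.5)] = -1.18 J/K.

ΔS = -1.18 J/K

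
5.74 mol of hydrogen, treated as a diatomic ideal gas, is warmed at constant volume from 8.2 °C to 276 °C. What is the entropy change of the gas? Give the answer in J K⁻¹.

ΔS = 79.8 J/K

In kelvin: T₁ = 281.35 K, T₂ = 549.15 K. At constant volume, ΔS = nC_V ln(T₂/T₁) with C_V = 5R/2 = 20.79 J mol⁻¹ K⁻¹.
ΔS = 5.74 × 20.79 × ln(549.15/281.35) = 79.8 J/K.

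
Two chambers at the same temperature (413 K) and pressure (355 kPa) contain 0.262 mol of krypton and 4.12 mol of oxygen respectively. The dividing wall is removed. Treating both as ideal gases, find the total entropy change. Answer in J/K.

Mole fractions: x_A = 0.262/4.38 = 0.0598, x_B = 0.94.
ΔS_mix = −R(n_A ln x_A + n_B ln x_B) = −8.314 × (0.262 ln 0.0598 + 4.12 ln 0.94) = 8.25 J/K.

ΔS_mix = 8.25 J/K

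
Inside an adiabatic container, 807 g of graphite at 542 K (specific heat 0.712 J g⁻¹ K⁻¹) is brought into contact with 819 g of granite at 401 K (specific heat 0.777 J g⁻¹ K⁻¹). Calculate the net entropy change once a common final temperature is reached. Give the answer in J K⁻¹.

ΔS_total = 13.7 J/K

Energy balance: T_f = (m₁c₁T₁ + m₂c₂T₂)/(m₁c₁ + m₂c₂) = 467.9 K.
ΔS₁ = m₁c₁ ln(T_f/T₁) = 574.584 × ln(467.9/542) = -84.47 J/K.
ΔS₂ = m₂c₂ ln(T_f/T₂) = 636.363 × ln(467.9/401) = 98.19 J/K.
ΔS_total = -84.47 + 98.19 = 13.7 J/K.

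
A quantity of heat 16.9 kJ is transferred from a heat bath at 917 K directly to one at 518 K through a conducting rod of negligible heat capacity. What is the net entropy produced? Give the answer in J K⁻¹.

ΔS_total = 14.2 J/K

ΔS_hot = −Q/T_H = −16900/917 = -18.43 J/K and ΔS_cold = +Q/T_C = 16900/518 = 32.63 J/K.
ΔS_total = -18.43 + 32.63 = 14.2 J/K, positive as the second law requires.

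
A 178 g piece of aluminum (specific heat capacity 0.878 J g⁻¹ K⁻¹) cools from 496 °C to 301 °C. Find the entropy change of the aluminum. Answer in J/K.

ΔS = -45.7 J/K

In kelvin: T₁ = 769.15 K, T₂ = 574.15 K. ΔS = ∫dQ_rev/T = m c ln(T₂/T₁) = 178 × 0.878 × ln(574.15/769.15) = -45.7 J/K.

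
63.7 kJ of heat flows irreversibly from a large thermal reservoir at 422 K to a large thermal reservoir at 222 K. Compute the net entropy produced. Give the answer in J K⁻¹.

ΔS_total = 136 J/K

ΔS_hot = −Q/T_H = −63700/422 = -150.9 J/K and ΔS_cold = +Q/T_C = 63700/222 = 286.9 J/K.
ΔS_total = -150.9 + 286.9 = 136 J/K, positive as the second law requires.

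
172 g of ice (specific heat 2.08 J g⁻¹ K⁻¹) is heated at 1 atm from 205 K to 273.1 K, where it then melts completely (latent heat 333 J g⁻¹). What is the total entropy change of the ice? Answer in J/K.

ΔS = 312 J/K

Warming step: ΔS₁ = m c ln(T_tr/T_i) = 172 × 2.08 × ln(273.1/205) = 102.6 J/K.
Phase change: ΔS₂ = +mL/T_tr = 172 × 333 / 273.1 = 209.7 J/K.
ΔS_total = (102.6) + (209.7) = 312 J/K.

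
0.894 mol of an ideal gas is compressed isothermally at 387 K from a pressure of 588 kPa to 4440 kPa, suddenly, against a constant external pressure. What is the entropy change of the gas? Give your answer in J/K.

Entropy is a state function, so ΔS_gas depends only on the end states.
For an isothermal ideal gas ΔS_gas = nR ln(P₁/P₂) = 0.894 × 8.314 × ln(588/4440) = -15 J/K.

ΔS_gas = -15 J/K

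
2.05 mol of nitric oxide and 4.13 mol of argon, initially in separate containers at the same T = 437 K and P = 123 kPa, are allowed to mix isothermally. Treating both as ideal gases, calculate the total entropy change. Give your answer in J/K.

Mole fractions: x_A = 2.05/6.18 = 0.332, x_B = 0.668.
ΔS_mix = −R(n_A ln x_A + n_B ln x_B) = −8.314 × (2.05 ln 0.332 + 4.13 ln 0.668) = 32.6 J/K.

ΔS_mix = 32.6 J/K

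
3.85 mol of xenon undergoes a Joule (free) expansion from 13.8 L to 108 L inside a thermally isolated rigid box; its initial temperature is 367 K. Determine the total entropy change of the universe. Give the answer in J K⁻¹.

ΔS_universe = 65.9 J/K

For an ideal gas in free expansion Q = 0 and W = 0, so T is unchanged.
Entropy is a state function; using a reversible isothermal path, ΔS_gas = nR ln(V₂/V₁) = 3.85 × 8.314 × ln(108/13.8) = 65.9 J/K.
The insulated surroundings exchange no heat, so ΔS_surr = 0 and ΔS_universe = ΔS_gas.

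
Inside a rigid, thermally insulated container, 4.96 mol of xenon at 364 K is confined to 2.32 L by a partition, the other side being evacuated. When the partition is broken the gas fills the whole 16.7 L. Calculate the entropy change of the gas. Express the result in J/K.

ΔS_gas = 81.4 J/K

No heat is exchanged and no work is done, so the ideal-gas temperature stays constant.
Entropy is a state function; using a reversible isothermal path, ΔS_gas = nR ln(V₂/V₁) = 4.96 × 8.314 × ln(16.7/2.32) = 81.4 J/K.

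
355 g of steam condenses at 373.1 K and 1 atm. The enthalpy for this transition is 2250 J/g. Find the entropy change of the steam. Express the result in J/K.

ΔS = -2140 J/K

Heat released by the substance: Q = −mL = −355 × 2250 = −798750 J.
At constant T, ΔS = Q_rev/T = −798750 / 373.1 = -2140 J/K.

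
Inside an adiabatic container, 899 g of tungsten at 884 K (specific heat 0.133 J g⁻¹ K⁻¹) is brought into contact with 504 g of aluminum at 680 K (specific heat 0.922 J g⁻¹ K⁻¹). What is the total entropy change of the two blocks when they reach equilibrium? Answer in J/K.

ΔS_total = 3.44 J/K

Energy balance: T_f = (m₁c₁T₁ + m₂c₂T₂)/(m₁c₁ + m₂c₂) = 721.75 K.
ΔS₁ = m₁c₁ ln(T_f/T₁) = 119.567 × ln(721.75/884) = -24.25 J/K.
ΔS₂ = m₂c₂ ln(T_f/T₂) = 464.688 × ln(721.75/680) = 27.69 J/K.
ΔS_total = -24.25 + 27.69 = 3.44 J/K.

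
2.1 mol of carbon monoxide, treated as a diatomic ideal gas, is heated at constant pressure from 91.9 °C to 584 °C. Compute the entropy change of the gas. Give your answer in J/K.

In kelvin: T₁ = 365.05 K, T₂ = 857.15 K. At constant pressure, ΔS = nC_p ln(T₂/T₁) with C_p = 7R/2 = 29.1 J mol⁻¹ K⁻¹.
ΔS = 2.1 × 29.1 × ln(857.15/365.05) = 52.2 J/K.

ΔS = 52.2 J/K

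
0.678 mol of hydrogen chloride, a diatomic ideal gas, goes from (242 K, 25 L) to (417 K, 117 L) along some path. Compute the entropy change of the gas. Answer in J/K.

Entropy is a state function: ΔS = nC_V ln(T₂/T₁) + nR ln(V₂/V₁), with C_V = 5R/2 = 20.79 J mol⁻¹ K⁻¹ for a diatomic ideal gas.
ΔS = 0.678 × [20.79 × ln(417/242) + 8.314 × ln(117/25)] = 16.4 J/K.

ΔS = 16.4 J/K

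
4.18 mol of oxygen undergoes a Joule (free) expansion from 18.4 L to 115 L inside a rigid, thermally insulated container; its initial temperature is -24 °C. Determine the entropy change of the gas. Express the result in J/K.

ΔS_gas = 63.7 J/K

No heat is exchanged and no work is done, so the ideal-gas temperature stays constant.
Entropy is a state function; using a reversible isothermal path, ΔS_gas = nR ln(V₂/V₁) = 4.18 × 8.314 × ln(115/18.4) = 63.7 J/K.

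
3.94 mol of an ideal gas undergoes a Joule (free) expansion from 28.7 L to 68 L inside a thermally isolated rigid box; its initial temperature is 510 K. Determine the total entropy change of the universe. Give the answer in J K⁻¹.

For an ideal gas in free expansion Q = 0 and W = 0, so T is unchanged.
Entropy is a state function; using a reversible isothermal path, ΔS_gas = nR ln(V₂/V₁) = 3.94 × 8.314 × ln(68/28.7) = 28.3 J/K.
The insulated surroundings exchange no heat, so ΔS_surr = 0 and ΔS_universe = ΔS_gas.

ΔS_universe = 28.3 J/K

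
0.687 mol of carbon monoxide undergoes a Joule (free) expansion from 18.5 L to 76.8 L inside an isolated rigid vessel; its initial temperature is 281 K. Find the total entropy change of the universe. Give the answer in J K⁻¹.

ΔS_universe = 8.13 J/K

For an ideal gas in free expansion Q = 0 and W = 0, so T is unchanged.
Entropy is a state function; using a reversible isothermal path, ΔS_gas = nR ln(V₂/V₁) = 0.687 × 8.314 × ln(76.8/18.5) = 8.13 J/K.
The insulated surroundings exchange no heat, so ΔS_surr = 0 and ΔS_universe = ΔS_gas.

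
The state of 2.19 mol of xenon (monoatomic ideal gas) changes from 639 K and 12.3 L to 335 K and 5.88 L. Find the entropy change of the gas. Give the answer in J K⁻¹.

ΔS = -31.1 J/K

Entropy is a state function: ΔS = nC_V ln(T₂/T₁) + nR ln(V₂/V₁), with C_V = 3R/2 = 12.47 J mol⁻¹ K⁻¹ for a monoatomic ideal gas.
ΔS = 2.19 × [12.47 × ln(335/639) + 8.314 × ln(5.88/12.3)] = -31.1 J/K.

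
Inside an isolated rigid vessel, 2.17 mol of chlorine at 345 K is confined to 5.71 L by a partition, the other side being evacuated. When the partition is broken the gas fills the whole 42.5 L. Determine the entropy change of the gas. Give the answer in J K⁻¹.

For an ideal gas in free expansion Q = 0 and W = 0, so T is unchanged.
Entropy is a state function; using a reversible isothermal path, ΔS_gas = nR ln(V₂/V₁) = 2.17 × 8.314 × ln(42.5/5.71) = 36.2 J/K.

ΔS_gas = 36.2 J/K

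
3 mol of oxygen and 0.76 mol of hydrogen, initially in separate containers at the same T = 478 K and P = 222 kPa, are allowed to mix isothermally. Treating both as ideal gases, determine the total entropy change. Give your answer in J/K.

ΔS_mix = 15.7 J/K

Mole fractions: x_A = 3/3.76 = 0.798, x_B = 0.202.
ΔS_mix = −R(n_A ln x_A + n_B ln x_B) = −8.314 × (3 ln 0.798 + 0.76 ln 0.202) = 15.7 J/K.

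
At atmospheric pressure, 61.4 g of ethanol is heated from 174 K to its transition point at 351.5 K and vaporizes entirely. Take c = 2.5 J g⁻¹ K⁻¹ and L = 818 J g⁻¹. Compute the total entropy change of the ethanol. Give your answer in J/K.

Warming step: ΔS₁ = m c ln(T_tr/T_i) = 61.4 × 2.5 × ln(351.5/174) = 107.9 J/K.
Phase change: ΔS₂ = +mL/T_tr = 61.4 × 818 / 351.5 = 142.9 J/K.
ΔS_total = (107.9) + (142.9) = 251 J/K.

ΔS = 251 J/K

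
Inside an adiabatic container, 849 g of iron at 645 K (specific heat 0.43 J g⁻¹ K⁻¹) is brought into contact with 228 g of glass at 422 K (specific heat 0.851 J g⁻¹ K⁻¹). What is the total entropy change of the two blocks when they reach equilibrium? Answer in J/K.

ΔS_total = 10.9 J/K

Energy balance: T_f = (m₁c₁T₁ + m₂c₂T₂)/(m₁c₁ + m₂c₂) = 567.61 K.
ΔS₁ = m₁c₁ ln(T_f/T₁) = 365.07 × ln(567.61/645) = -46.66 J/K.
ΔS₂ = m₂c₂ ln(T_f/T₂) = 194.028 × ln(567.61/422) = 57.52 J/K.
ΔS_total = -46.66 + 57.52 = 10.9 J/K.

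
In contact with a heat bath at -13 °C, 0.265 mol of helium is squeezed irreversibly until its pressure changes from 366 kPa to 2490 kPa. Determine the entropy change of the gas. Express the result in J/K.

Entropy is a state function, so ΔS_gas depends only on the end states.
For an isothermal ideal gas ΔS_gas = nR ln(P₁/P₂) = 0.265 × 8.314 × ln(366/2490) = -4.22 J/K.

ΔS_gas = -4.22 J/K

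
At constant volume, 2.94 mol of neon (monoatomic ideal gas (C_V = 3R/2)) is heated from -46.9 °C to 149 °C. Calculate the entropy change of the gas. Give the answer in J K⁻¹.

In kelvin: T₁ = 226.25 K, T₂ = 422.15 K. At constant volume, ΔS = nC_V ln(T₂/T₁) with C_V = 3R/2 = 12.47 J mol⁻¹ K⁻¹.
ΔS = 2.94 × 12.47 × ln(422.15/226.25) = 22.9 J/K.

ΔS = 22.9 J/K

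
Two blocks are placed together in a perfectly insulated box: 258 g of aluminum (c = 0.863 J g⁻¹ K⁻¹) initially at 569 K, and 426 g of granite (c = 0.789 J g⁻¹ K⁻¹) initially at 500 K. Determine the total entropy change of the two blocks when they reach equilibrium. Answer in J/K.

Energy balance: T_f = (m₁c₁T₁ + m₂c₂T₂)/(m₁c₁ + m₂c₂) = 527.49 K.
ΔS₁ = m₁c₁ ln(T_f/T₁) = 222.654 × ln(527.49/569) = -16.86 J/K.
ΔS₂ = m₂c₂ ln(T_f/T₂) = 336.114 × ln(527.49/500) = 17.99 J/K.
ΔS_total = -16.86 + 17.99 = 1.13 J/K.

ΔS_total = 1.13 J/K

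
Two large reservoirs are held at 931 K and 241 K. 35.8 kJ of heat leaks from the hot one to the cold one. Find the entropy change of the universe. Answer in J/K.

ΔS_hot = −Q/T_H = −35800/931 = -38.45 J/K and ΔS_cold = +Q/T_C = 35800/241 = 148.5 J/K.
ΔS_total = -38.45 + 148.5 = 110 J/K, positive as the second law requires.

ΔS_total = 110 J/K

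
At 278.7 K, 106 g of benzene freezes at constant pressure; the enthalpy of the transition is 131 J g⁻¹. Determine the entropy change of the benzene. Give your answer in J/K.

Heat released by the substance: Q = −mL = −106 × 131 = −13886 J.
At constant T, ΔS = Q_rev/T = −13886 / 278.7 = -49.8 J/K.

ΔS = -49.8 J/K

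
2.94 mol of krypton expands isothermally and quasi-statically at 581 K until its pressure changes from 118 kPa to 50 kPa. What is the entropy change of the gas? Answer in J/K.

ΔS_gas = 21 J/K

For an isothermal ideal gas ΔS_gas = nR ln(P₁/P₂) = 2.94 × 8.314 × ln(118/50) = 21 J/K.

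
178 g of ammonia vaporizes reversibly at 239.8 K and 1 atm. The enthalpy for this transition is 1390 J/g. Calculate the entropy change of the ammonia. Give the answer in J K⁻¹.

ΔS = 1030 J/K

Heat absorbed by the substance: Q = mL = 178 × 1390 = 247420 J.
At constant T, ΔS = Q_rev/T = 247420 / 239.8 = 1030 J/K.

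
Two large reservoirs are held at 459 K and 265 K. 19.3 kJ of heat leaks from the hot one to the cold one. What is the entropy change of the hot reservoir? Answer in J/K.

The hot reservoir loses heat Q, so ΔS_hot = −Q/T_H = −19300/459 = -42 J/K.

ΔS_hot = -42 J/K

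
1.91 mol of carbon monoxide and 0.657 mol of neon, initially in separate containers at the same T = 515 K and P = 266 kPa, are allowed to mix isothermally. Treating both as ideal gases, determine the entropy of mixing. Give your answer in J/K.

Mole fractions: x_A = 1.91/2.57 = 0.744, x_B = 0.256.
ΔS_mix = −R(n_A ln x_A + n_B ln x_B) = −8.314 × (1.91 ln 0.744 + 0.657 ln 0.256) = 12.1 J/K.

ΔS_mix = 12.1 J/K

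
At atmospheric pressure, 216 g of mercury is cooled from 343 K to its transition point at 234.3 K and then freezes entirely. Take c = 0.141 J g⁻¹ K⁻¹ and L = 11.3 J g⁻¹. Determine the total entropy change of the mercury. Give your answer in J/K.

Cooling step: ΔS₁ = m c ln(T_tr/T_i) = 216 × 0.141 × ln(234.3/343) = -11.61 J/K.
Phase change: ΔS₂ = −mL/T_tr = −216 × 11.3 / 234.3 = -10.42 J/K.
ΔS_total = (-11.61) + (-10.42) = -22 J/K.

ΔS = -22 J/K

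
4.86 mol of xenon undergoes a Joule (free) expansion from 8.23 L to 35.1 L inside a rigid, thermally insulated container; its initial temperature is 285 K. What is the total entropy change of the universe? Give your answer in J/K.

For an ideal gas in free expansion Q = 0 and W = 0, so T is unchanged.
Entropy is a state function; using a reversible isothermal path, ΔS_gas = nR ln(V₂/V₁) = 4.86 × 8.314 × ln(35.1/8.23) = 58.6 J/K.
The insulated surroundings exchange no heat, so ΔS_surr = 0 and ΔS_universe = ΔS_gas.

ΔS_universe = 58.6 J/K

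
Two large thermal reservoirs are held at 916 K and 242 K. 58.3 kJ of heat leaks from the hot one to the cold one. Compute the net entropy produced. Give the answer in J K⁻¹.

ΔS_hot = −Q/T_H = −58300/916 = -63.65 J/K and ΔS_cold = +Q/T_C = 58300/242 = 240.9 J/K.
ΔS_total = -63.65 + 240.9 = 177 J/K, positive as the second law requires.

ΔS_total = 177 J/K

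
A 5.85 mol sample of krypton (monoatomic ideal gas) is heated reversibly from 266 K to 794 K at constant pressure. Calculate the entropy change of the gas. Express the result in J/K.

At constant pressure, ΔS = nC_p ln(T₂/T₁) with C_p = 5R/2 = 20.79 J mol⁻¹ K⁻¹.
ΔS = 5.85 × 20.79 × ln(794/266) = 133 J/K.

ΔS = 133 J/K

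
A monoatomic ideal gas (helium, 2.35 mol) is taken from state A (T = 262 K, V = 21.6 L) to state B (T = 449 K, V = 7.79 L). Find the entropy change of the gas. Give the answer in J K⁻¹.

ΔS = -4.14 J/K

Entropy is a state function: ΔS = nC_V ln(T₂/T₁) + nR ln(V₂/V₁), with C_V = 3R/2 = 12.47 J mol⁻¹ K⁻¹ for a monoatomic ideal gas.
ΔS = 2.35 × [12.47 × ln(449/262) + 8.314 × ln(7.79/21.6)] = -4.14 J/K.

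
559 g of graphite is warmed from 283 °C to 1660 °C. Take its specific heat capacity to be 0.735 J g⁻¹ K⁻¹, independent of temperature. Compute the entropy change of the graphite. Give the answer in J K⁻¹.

In kelvin: T₁ = 556.15 K, T₂ = 1933.15 K. ΔS = ∫dQ_rev/T = m c ln(T₂/T₁) = 559 × 0.735 × ln(1933.15/556.15) = 512 J/K.

ΔS = 512 J/K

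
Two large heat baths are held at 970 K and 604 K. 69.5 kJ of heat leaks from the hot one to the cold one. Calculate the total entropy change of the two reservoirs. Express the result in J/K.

ΔS_total = 43.4 J/K

ΔS_hot = −Q/T_H = −69500/970 = -71.65 J/K and ΔS_cold = +Q/T_C = 69500/604 = 115.1 J/K.
ΔS_total = -71.65 + 115.1 = 43.4 J/K, positive as the second law requires.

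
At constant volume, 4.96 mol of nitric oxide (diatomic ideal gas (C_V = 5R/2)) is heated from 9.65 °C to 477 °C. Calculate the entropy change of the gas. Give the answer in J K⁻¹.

ΔS = 101 J/K

In kelvin: T₁ = 282.8 K, T₂ = 750.15 K. At constant volume, ΔS = nC_V ln(T₂/T₁) with C_V = 5R/2 = 20.79 J mol⁻¹ K⁻¹.
ΔS = 4.96 × 20.79 × ln(750.15/282.8) = 101 J/K.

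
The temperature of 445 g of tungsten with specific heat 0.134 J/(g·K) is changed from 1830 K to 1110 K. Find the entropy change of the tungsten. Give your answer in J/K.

ΔS = ∫dQ_rev/T = m c ln(T₂/T₁) = 445 × 0.134 × ln(1110/1830) = -29.8 J/K.

ΔS = -29.8 J/K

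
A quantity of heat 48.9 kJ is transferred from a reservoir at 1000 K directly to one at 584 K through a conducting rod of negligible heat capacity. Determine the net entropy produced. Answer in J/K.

ΔS_total = 34.8 J/K

ΔS_hot = −Q/T_H = −48900/1000 = -48.9 J/K and ΔS_cold = +Q/T_C = 48900/584 = 83.73 J/K.
ΔS_total = -48.9 + 83.73 = 34.8 J/K, positive as the second law requires.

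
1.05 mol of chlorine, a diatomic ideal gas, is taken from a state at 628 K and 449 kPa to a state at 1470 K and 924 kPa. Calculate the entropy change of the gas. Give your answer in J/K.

ΔS = nC_p ln(T₂/T₁) − nR ln(P₂/P₁), with C_p = 7R/2 = 29.1 J mol⁻¹ K⁻¹ for a diatomic ideal gas.
ΔS = 1.05 × [29.1 × ln(1470/628) − 8.314 × ln(924/449)] = 19.7 J/K.

ΔS = 19.7 J/K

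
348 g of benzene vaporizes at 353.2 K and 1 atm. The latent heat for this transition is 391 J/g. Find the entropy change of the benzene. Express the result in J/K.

Heat absorbed by the substance: Q = mL = 348 × 391 = 136068 J.
At constant T, ΔS = Q_rev/T = 136068 / 353.2 = 385 J/K.

ΔS = 385 J/K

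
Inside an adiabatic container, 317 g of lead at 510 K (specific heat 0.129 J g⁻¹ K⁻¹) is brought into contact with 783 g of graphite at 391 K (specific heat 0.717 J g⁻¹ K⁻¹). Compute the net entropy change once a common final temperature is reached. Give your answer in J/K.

Energy balance: T_f = (m₁c₁T₁ + m₂c₂T₂)/(m₁c₁ + m₂c₂) = 399.08 K.
ΔS₁ = m₁c₁ ln(T_f/T₁) = 40.893 × ln(399.08/510) = -10.03 J/K.
ΔS₂ = m₂c₂ ln(T_f/T₂) = 561.411 × ln(399.08/391) = 11.48 J/K.
ΔS_total = -10.03 + 11.48 = 1.45 J/K.

ΔS_total = 1.45 J/K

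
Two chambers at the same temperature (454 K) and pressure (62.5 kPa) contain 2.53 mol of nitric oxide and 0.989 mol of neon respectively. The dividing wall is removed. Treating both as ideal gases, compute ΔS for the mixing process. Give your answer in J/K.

Mole fractions: x_A = 2.53/3.52 = 0.719, x_B = 0.281.
ΔS_mix = −R(n_A ln x_A + n_B ln x_B) = −8.314 × (2.53 ln 0.719 + 0.989 ln 0.281) = 17.4 J/K.

ΔS_mix = 17.4 J/K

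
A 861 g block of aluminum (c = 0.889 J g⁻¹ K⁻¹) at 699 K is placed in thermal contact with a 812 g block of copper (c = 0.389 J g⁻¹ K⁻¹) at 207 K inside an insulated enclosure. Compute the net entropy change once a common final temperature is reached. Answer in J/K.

ΔS_total = 135 J/K

Energy balance: T_f = (m₁c₁T₁ + m₂c₂T₂)/(m₁c₁ + m₂c₂) = 555.28 K.
ΔS₁ = m₁c₁ ln(T_f/T₁) = 765.429 × ln(555.28/699) = -176.19 J/K.
ΔS₂ = m₂c₂ ln(T_f/T₂) = 315.868 × ln(555.28/207) = 311.68 J/K.
ΔS_total = -176.19 + 311.68 = 135 J/K.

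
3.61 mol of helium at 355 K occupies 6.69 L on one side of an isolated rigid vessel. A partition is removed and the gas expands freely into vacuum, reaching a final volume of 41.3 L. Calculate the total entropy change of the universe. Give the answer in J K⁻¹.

ΔS_universe = 54.6 J/K

For an ideal gas in free expansion Q = 0 and W = 0, so T is unchanged.
Entropy is a state function; using a reversible isothermal path, ΔS_gas = nR ln(V₂/V₁) = 3.61 × 8.314 × ln(41.3/6.69) = 54.6 J/K.
The insulated surroundings exchange no heat, so ΔS_surr = 0 and ΔS_universe = ΔS_gas.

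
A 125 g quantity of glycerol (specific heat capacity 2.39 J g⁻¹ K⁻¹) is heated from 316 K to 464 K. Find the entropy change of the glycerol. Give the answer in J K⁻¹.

ΔS = ∫dQ_rev/T = m c ln(T₂/T₁) = 125 × 2.39 × ln(464/316) = 115 J/K.

ΔS = 115 J/K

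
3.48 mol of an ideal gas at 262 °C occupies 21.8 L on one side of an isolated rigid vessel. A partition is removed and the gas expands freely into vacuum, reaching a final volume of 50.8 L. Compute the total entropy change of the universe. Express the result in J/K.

ΔS_universe = 24.5 J/K

No heat is exchanged and no work is done, so the ideal-gas temperature stays constant.
Entropy is a state function; using a reversible isothermal path, ΔS_gas = nR ln(V₂/V₁) = 3.48 × 8.314 × ln(50.8/21.8) = 24.5 J/K.
The insulated surroundings exchange no heat, so ΔS_surr = 0 and ΔS_universe = ΔS_gas.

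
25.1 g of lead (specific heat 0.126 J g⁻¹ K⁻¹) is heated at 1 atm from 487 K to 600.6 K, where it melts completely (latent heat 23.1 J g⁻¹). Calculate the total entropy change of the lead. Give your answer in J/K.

ΔS = 1.63 J/K

Warming step: ΔS₁ = m c ln(T_tr/T_i) = 25.1 × 0.126 × ln(600.6/487) = 0.6631 J/K.
Phase change: ΔS₂ = +mL/T_tr = 25.1 × 23.1 / 600.6 = 0.9654 J/K.
ΔS_total = (0.6631) + (0.9654) = 1.63 J/K.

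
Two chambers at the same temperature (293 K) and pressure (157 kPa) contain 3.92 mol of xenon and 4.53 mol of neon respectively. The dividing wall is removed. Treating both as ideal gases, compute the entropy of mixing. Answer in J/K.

Mole fractions: x_A = 3.92/8.45 = 0.464, x_B = 0.536.
ΔS_mix = −R(n_A ln x_A + n_B ln x_B) = −8.314 × (3.92 ln 0.464 + 4.53 ln 0.536) = 48.5 J/K.

ΔS_mix = 48.5 J/K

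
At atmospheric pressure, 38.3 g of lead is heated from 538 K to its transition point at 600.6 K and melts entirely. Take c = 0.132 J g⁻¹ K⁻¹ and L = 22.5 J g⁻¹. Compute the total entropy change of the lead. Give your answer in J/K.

ΔS = 1.99 J/K

Warming step: ΔS₁ = m c ln(T_tr/T_i) = 38.3 × 0.132 × ln(600.6/538) = 0.5565 J/K.
Phase change: ΔS₂ = +mL/T_tr = 38.3 × 22.5 / 600.6 = 1.435 J/K.
ΔS_total = (0.5565) + (1.435) = 1.99 J/K.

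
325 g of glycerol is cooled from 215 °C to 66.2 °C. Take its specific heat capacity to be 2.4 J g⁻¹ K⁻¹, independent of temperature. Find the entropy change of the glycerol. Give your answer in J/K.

ΔS = -284 J/K

In kelvin: T₁ = 488.15 K, T₂ = 339.35 K. ΔS = ∫dQ_rev/T = m c ln(T₂/T₁) = 325 × 2.4 × ln(339.35/488.15) = -284 J/K.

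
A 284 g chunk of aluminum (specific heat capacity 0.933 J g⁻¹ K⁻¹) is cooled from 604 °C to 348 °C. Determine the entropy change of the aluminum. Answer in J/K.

In kelvin: T₁ = 877.15 K, T₂ = 621.15 K. ΔS = ∫dQ_rev/T = m c ln(T₂/T₁) = 284 × 0.933 × ln(621.15/877.15) = -91.4 J/K.

ΔS = -91.4 J/K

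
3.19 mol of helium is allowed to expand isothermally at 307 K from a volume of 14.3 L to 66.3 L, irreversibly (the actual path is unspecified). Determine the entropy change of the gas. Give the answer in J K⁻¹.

ΔS_gas = 40.7 J/K

Entropy is a state function, so ΔS_gas depends only on the end states.
For an isothermal ideal gas ΔS_gas = nR ln(V₂/V₁) = 3.19 × 8.314 × ln(66.3/14.3) = 40.7 J/K.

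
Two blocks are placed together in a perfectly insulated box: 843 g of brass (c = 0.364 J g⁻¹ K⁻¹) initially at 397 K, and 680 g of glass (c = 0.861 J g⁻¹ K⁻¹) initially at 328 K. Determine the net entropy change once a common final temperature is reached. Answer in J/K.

Energy balance: T_f = (m₁c₁T₁ + m₂c₂T₂)/(m₁c₁ + m₂c₂) = 351.73 K.
ΔS₁ = m₁c₁ ln(T_f/T₁) = 306.852 × ln(351.73/397) = -37.15 J/K.
ΔS₂ = m₂c₂ ln(T_f/T₂) = 585.48 × ln(351.73/328) = 40.89 J/K.
ΔS_total = -37.15 + 40.89 = 3.74 J/K.

ΔS_total = 3.74 J/K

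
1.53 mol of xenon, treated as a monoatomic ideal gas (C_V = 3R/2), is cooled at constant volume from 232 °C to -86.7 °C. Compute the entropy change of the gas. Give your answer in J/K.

ΔS = -19 J/K

In kelvin: T₁ = 505.15 K, T₂ = 186.45 K. At constant volume, ΔS = nC_V ln(T₂/T₁) with C_V = 3R/2 = 12.47 J mol⁻¹ K⁻¹.
ΔS = 1.53 × 12.47 × ln(186.45/505.15) = -19 J/K.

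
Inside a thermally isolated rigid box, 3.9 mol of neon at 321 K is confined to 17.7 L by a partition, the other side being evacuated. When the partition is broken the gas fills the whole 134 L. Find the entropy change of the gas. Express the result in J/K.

No heat is exchanged and no work is done, so the ideal-gas temperature stays constant.
Entropy is a state function; using a reversible isothermal path, ΔS_gas = nR ln(V₂/V₁) = 3.9 × 8.314 × ln(134/17.7) = 65.6 J/K.

ΔS_gas = 65.6 J/K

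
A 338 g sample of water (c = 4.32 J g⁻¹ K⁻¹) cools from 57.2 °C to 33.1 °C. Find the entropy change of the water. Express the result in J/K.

In kelvin: T₁ = 330.35 K, T₂ = 306.25 K. ΔS = ∫dQ_rev/T = m c ln(T₂/T₁) = 338 × 4.32 × ln(306.25/330.35) = -111 J/K.

ΔS = -111 J/K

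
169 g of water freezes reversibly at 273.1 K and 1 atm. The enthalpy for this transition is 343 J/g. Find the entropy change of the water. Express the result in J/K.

Heat released by the substance: Q = −mL = −169 × 343 = −57967 J.
At constant T, ΔS = Q_rev/T = −57967 / 273.1 = -212 J/K.

ΔS = -212 J/K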